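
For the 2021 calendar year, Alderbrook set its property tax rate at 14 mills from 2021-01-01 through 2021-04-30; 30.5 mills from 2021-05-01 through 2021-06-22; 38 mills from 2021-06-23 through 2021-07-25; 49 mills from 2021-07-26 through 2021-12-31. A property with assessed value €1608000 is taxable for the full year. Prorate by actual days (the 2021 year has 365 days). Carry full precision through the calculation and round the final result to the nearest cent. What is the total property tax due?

2021-01-01 to 2021-04-30: 120 days at 14 mills → €1608000 × 1.4% × 120/365 = €7401.2055
2021-05-01 to 2021-06-22: 53 days at 30.5 mills → €1608000 × 3.05% × 53/365 = €7121.4575
2021-06-23 to 2021-07-25: 33 days at 38 mills → €1608000 × 3.8% × 33/365 = €5524.4712
2021-07-26 to 2021-12-31: 159 days at 49 mills → €1608000 × 4.9% × 159/365 = €34323.0904
Total = €54370.2247

€54370.22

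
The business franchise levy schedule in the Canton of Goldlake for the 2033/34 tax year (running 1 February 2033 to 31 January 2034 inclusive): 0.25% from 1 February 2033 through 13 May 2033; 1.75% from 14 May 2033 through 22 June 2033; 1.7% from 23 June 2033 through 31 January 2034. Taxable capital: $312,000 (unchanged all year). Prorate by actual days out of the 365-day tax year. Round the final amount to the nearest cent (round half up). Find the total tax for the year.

1 February – 13 May 2033: 102 days at 0.25% → $312,000 × 0.25% × 102/365 = $217.9726
14 May – 22 June 2033: 40 days at 1.75% → $312,000 × 1.75% × 40/365 = $598.3562
23 June 2033 – 31 January 2034: 223 days at 1.7% → $312,000 × 1.7% × 223/365 = $3,240.5260
Total = $4,056.8548

$4,056.85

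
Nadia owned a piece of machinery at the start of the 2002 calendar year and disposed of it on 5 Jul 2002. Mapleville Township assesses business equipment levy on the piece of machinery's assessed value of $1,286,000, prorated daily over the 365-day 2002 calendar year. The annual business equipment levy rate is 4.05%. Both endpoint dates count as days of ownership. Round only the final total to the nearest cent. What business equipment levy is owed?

$26,540.93

Days held (1 Jan – 5 Jul 2002): 186 out of 365
Tax = $1,286,000 × 4.05% × 186/365 = $26,540.9260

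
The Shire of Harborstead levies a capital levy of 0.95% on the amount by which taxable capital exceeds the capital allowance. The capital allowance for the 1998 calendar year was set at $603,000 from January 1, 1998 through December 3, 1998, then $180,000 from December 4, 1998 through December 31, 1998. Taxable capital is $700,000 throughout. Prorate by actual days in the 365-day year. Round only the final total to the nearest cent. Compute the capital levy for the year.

January 1 – December 3, 1998: 337 days, exemption $603,000 → ($700,000 − $603,000) × 0.95% × 337/365 = $850.8096
December 4 – December 31, 1998: 28 days, exemption $180,000 → ($700,000 − $180,000) × 0.95% × 28/365 = $378.9589
Total = $1,229.7685

$1,229.77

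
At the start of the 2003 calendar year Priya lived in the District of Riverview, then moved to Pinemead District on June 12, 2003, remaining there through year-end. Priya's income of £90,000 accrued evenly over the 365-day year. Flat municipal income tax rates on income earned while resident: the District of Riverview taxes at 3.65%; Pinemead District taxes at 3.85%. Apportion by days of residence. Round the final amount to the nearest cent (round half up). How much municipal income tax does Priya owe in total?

£3,385.11

The District of Riverview, January 1 – June 11, 2003: 162 days → £90,000 × 3.65% × 162/365 = £1,458.0000
Pinemead District, June 12 – December 31, 2003: 203 days → £90,000 × 3.85% × 203/365 = £1,927.1096
Total = £3,385.1096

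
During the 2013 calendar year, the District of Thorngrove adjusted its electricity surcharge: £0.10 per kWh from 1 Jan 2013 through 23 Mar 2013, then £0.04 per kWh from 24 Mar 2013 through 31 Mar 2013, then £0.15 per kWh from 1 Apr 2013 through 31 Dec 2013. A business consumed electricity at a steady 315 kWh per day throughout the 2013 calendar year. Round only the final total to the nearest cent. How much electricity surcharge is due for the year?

£15677.55

1 Jan – 23 Mar 2013: 82 days × 315 kWh/day = 25,830 kWh at £0.10/kWh → £2583.00
24 Mar – 31 Mar 2013: 8 days × 315 kWh/day = 2,520 kWh at £0.04/kWh → £100.80
1 Apr – 31 Dec 2013: 275 days × 315 kWh/day = 86,625 kWh at £0.15/kWh → £12993.75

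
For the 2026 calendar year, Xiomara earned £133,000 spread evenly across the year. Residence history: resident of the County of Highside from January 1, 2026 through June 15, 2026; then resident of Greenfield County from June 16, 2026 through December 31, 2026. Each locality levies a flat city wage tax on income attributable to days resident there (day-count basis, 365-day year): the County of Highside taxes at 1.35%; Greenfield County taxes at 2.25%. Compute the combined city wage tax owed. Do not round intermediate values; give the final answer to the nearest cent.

The County of Highside, January 1 – June 15, 2026: 166 days → £133,000 × 1.35% × 166/365 = £816.5836
Greenfield County, June 16 – December 31, 2026: 199 days → £133,000 × 2.25% × 199/365 = £1,631.5274
Total = £2,448.1110

£2,448.11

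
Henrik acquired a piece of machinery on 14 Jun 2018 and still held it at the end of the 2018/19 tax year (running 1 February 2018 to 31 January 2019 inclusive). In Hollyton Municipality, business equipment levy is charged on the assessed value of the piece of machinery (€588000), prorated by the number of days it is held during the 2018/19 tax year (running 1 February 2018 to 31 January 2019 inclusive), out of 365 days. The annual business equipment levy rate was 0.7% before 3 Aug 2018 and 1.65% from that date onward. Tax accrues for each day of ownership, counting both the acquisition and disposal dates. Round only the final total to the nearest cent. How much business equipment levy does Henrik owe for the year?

14 Jun – 2 Aug 2018: 50 days at 0.7% → €588000 × 0.7% × 50/365 = €563.8356
3 Aug 2018 – 31 Jan 2019: 182 days at 1.65% → €588000 × 1.65% × 182/365 = €4837.7096
Total = €5401.5452

€5401.55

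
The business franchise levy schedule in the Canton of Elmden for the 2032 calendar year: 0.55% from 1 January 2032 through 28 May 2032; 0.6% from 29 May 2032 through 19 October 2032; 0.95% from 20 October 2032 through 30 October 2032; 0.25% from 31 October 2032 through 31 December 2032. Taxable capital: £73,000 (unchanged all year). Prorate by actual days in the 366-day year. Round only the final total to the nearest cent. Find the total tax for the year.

1 January – 28 May 2032: 149 days at 0.55% → £73,000 × 0.55% × 149/366 = £163.4522
29 May – 19 October 2032: 144 days at 0.6% → £73,000 × 0.6% × 144/366 = £172.3279
20 October – 30 October 2032: 11 days at 0.95% → £73,000 × 0.95% × 11/366 = £20.8429
31 October – 31 December 2032: 62 days at 0.25% → £73,000 × 0.25% × 62/366 = £30.9153
Total = £387.5383

£387.54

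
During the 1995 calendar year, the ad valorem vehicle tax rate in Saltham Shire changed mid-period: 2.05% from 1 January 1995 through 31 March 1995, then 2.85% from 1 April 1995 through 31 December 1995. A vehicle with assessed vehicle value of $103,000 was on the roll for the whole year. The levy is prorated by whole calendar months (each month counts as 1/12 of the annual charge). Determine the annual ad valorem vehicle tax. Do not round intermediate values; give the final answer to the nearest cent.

1 January – 31 March 1995: 3 months at 2.05% → $103,000 × 2.05% × 3/12 = $527.8750
1 April – 31 December 1995: 9 months at 2.85% → $103,000 × 2.85% × 9/12 = $2,201.6250
Total = $2,729.5000

$2,729.50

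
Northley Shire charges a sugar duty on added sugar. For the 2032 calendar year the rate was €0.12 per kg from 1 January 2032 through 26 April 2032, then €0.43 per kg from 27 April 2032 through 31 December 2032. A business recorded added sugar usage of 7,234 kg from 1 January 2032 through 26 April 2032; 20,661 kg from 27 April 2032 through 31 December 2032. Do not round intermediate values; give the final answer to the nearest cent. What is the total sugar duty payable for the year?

1 January – 26 April 2032: 7,234 kg at €0.12/kg → €868.08
27 April – 31 December 2032: 20,661 kg at €0.43/kg → €8,884.23

€9,752.31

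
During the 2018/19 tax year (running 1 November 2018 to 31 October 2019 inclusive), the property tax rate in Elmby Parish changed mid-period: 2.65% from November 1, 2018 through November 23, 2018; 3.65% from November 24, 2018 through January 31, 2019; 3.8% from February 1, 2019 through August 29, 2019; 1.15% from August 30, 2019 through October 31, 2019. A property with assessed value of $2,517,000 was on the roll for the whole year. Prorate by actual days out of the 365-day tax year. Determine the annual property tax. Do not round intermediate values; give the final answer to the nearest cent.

November 1 – November 23, 2018: 23 days at 2.65% → $2,517,000 × 2.65% × 23/365 = $4,203.0452
November 24, 2018 – January 31, 2019: 69 days at 3.65% → $2,517,000 × 3.65% × 69/365 = $17,367.3000
February 1 – August 29, 2019: 210 days at 3.8% → $2,517,000 × 3.8% × 210/365 = $55,029.2055
August 30 – October 31, 2019: 63 days at 1.15% → $2,517,000 × 1.15% × 63/365 = $4,996.0726
Total = $81,595.6233

$81,595.62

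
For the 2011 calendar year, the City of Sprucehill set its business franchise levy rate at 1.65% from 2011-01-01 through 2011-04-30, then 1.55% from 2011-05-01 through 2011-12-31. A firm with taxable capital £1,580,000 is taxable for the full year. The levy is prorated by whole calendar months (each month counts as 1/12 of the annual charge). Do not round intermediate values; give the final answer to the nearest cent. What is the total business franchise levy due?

£25,016.67

2011-01-01 to 2011-04-30: 4 months at 1.65% → £1,580,000 × 1.65% × 4/12 = £8,690.0000
2011-05-01 to 2011-12-31: 8 months at 1.55% → £1,580,000 × 1.55% × 8/12 = £16,326.6667
Total = £25,016.6667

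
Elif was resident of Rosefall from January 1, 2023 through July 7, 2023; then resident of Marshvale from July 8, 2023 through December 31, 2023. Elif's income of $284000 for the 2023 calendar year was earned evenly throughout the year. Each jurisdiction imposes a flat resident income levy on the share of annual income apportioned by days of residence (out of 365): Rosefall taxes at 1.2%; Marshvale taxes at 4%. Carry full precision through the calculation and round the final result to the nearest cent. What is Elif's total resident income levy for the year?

Rosefall, January 1 – July 7, 2023: 188 days → $284000 × 1.2% × 188/365 = $1755.3534
Marshvale, July 8 – December 31, 2023: 177 days → $284000 × 4% × 177/365 = $5508.8219
Total = $7264.1753

$7264.18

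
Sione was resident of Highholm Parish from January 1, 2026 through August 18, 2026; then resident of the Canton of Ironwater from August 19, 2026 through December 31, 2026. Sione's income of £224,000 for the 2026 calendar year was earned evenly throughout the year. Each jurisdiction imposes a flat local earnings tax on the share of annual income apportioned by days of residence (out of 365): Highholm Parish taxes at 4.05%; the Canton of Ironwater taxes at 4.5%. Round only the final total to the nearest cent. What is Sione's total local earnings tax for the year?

£9,444.82

Highholm Parish, January 1 – August 18, 2026: 230 days → £224,000 × 4.05% × 230/365 = £5,716.6027
The Canton of Ironwater, August 19 – December 31, 2026: 135 days → £224,000 × 4.5% × 135/365 = £3,728.2192
Total = £9,444.8219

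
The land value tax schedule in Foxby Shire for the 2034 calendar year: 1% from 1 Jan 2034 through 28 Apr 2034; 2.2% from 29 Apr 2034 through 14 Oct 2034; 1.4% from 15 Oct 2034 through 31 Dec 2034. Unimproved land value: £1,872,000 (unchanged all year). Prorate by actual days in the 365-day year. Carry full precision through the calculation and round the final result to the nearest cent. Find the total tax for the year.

£30,721.32

1 Jan – 28 Apr 2034: 118 days at 1% → £1,872,000 × 1% × 118/365 = £6,051.9452
29 Apr – 14 Oct 2034: 169 days at 2.2% → £1,872,000 × 2.2% × 169/365 = £19,068.7562
15 Oct – 31 Dec 2034: 78 days at 1.4% → £1,872,000 × 1.4% × 78/365 = £5,600.6137
Total = £30,721.3151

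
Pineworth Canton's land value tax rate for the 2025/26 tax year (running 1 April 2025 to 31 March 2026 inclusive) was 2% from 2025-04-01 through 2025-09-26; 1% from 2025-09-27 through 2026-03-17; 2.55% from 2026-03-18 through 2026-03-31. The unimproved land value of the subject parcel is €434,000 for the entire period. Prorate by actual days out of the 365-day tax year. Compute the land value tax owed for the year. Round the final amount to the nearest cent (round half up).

2025-04-01 to 2025-09-26: 179 days at 2% → €434,000 × 2% × 179/365 = €4,256.7671
2025-09-27 to 2026-03-17: 172 days at 1% → €434,000 × 1% × 172/365 = €2,045.1507
2026-03-18 to 2026-03-31: 14 days at 2.55% → €434,000 × 2.55% × 14/365 = €424.4877
Total = €6,726.4055

€6,726.41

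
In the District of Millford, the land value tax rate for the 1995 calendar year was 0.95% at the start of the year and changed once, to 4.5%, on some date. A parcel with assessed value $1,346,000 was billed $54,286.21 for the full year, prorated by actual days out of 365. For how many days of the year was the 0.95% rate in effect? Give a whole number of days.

Let d = days at the first rate; then 365 − d days at the second rate.
$1,346,000 × [0.95%·d + 4.5%·(365−d)] / 365 = $54,286.21
Solving gives d = 48, so the new rate took effect on February 18, 1995.

48 days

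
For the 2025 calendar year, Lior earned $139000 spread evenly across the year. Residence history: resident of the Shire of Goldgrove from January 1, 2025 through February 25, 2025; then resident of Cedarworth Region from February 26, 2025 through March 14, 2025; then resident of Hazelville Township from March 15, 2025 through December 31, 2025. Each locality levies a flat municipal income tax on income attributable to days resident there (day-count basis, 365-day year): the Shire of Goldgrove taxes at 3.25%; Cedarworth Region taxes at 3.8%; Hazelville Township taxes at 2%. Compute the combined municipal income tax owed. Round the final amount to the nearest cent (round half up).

$3163.11

The Shire of Goldgrove, January 1 – February 25, 2025: 56 days → $139000 × 3.25% × 56/365 = $693.0959
Cedarworth Region, February 26 – March 14, 2025: 17 days → $139000 × 3.8% × 17/365 = $246.0110
Hazelville Township, March 15 – December 31, 2025: 292 days → $139000 × 2% × 292/365 = $2224.0000
Total = $3163.1068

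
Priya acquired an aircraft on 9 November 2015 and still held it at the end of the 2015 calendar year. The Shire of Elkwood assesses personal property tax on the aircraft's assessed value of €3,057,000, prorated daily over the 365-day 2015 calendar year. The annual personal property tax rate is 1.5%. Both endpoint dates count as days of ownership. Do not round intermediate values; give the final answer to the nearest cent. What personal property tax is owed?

Days held (9 November – 31 December 2015): 53 out of 365
Tax = €3,057,000 × 1.5% × 53/365 = €6,658.3973

€6,658.40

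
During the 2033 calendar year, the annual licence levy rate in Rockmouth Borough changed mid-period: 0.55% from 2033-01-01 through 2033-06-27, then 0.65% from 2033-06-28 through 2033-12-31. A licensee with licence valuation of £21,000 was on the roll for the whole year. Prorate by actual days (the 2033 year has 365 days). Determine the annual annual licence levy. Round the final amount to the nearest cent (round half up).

£126.26

2033-01-01 to 2033-06-27: 178 days at 0.55% → £21,000 × 0.55% × 178/365 = £56.3260
2033-06-28 to 2033-12-31: 187 days at 0.65% → £21,000 × 0.65% × 187/365 = £69.9329
Total = £126.2589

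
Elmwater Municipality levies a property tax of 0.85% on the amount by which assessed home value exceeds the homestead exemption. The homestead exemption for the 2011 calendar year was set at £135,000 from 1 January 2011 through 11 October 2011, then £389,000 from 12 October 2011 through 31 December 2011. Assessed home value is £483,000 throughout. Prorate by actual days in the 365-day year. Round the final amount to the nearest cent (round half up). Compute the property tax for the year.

£2,478.88

1 January – 11 October 2011: 284 days, exemption £135,000 → (£483,000 − £135,000) × 0.85% × 284/365 = £2,301.5671
12 October – 31 December 2011: 81 days, exemption £389,000 → (£483,000 − £389,000) × 0.85% × 81/365 = £177.3123
Total = £2,478.8795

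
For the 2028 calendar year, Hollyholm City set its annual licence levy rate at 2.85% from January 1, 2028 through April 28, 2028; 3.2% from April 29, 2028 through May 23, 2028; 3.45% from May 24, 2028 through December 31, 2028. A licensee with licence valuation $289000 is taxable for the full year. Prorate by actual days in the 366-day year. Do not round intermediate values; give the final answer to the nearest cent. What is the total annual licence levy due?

$9357.36

January 1 – April 28, 2028: 119 days at 2.85% → $289000 × 2.85% × 119/366 = $2677.9877
April 29 – May 23, 2028: 25 days at 3.2% → $289000 × 3.2% × 25/366 = $631.6940
May 24 – December 31, 2028: 222 days at 3.45% → $289000 × 3.45% × 222/366 = $6047.6803
Total = $9357.3620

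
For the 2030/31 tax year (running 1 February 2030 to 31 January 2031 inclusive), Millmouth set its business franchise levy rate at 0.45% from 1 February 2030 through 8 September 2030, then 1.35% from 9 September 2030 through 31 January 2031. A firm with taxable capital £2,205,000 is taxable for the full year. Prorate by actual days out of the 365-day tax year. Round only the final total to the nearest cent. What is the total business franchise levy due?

£17,806.13

1 February – 8 September 2030: 220 days at 0.45% → £2,205,000 × 0.45% × 220/365 = £5,980.6849
9 September 2030 – 31 January 2031: 145 days at 1.35% → £2,205,000 × 1.35% × 145/365 = £11,825.4452
Total = £17,806.1301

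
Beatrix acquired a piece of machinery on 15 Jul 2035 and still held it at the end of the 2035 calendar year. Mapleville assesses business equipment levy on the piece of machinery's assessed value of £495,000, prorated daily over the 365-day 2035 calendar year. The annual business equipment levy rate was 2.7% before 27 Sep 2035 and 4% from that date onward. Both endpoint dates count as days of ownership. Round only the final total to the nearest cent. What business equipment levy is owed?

15 Jul – 26 Sep 2035: 74 days at 2.7% → £495,000 × 2.7% × 74/365 = £2,709.6164
27 Sep – 31 Dec 2035: 96 days at 4% → £495,000 × 4% × 96/365 = £5,207.6712
Total = £7,917.2877

£7,917.29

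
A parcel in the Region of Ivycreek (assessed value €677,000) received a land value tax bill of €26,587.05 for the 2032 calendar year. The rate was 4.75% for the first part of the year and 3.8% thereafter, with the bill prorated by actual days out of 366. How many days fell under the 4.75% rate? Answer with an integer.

49 days

Let d = days at the first rate; then 366 − d days at the second rate.
€677,000 × [4.75%·d + 3.8%·(366−d)] / 366 = €26,587.05
Solving gives d = 49, so the new rate took effect on 19 Feb 2032.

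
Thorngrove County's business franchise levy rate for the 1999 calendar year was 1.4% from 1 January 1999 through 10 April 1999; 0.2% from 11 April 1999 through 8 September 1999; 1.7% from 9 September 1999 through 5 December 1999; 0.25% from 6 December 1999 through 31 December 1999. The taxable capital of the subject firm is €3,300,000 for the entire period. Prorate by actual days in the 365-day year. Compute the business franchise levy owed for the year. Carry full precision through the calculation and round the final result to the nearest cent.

1 January – 10 April 1999: 100 days at 1.4% → €3,300,000 × 1.4% × 100/365 = €12,657.5342
11 April – 8 September 1999: 151 days at 0.2% → €3,300,000 × 0.2% × 151/365 = €2,730.4110
9 September – 5 December 1999: 88 days at 1.7% → €3,300,000 × 1.7% × 88/365 = €13,525.4795
6 December – 31 December 1999: 26 days at 0.25% → €3,300,000 × 0.25% × 26/365 = €587.6712
Total = €29,501.0959

€29,501.10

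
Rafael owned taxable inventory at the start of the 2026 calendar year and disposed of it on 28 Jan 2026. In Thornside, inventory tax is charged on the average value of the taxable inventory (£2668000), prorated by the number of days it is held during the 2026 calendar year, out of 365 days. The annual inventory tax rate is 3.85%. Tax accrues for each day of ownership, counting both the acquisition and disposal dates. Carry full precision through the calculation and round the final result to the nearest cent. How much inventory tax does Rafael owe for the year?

£7879.74

Days held (1 Jan – 28 Jan 2026): 28 out of 365
Tax = £2668000 × 3.85% × 28/365 = £7879.7370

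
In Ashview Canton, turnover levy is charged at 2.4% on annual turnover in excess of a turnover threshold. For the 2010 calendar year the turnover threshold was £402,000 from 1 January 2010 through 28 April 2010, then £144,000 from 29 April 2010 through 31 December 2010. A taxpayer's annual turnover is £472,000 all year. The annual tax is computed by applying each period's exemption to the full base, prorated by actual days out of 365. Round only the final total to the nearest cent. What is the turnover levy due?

1 January – 28 April 2010: 118 days, exemption £402,000 → (£472,000 − £402,000) × 2.4% × 118/365 = £543.1233
29 April – 31 December 2010: 247 days, exemption £144,000 → (£472,000 − £144,000) × 2.4% × 247/365 = £5,327.0795
Total = £5,870.2027

£5,870.20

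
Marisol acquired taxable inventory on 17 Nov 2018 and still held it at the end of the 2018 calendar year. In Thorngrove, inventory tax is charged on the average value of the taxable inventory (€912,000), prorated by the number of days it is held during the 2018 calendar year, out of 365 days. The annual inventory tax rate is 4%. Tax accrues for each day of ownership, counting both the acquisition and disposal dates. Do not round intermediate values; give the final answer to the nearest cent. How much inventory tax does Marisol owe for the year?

€4,497.53

Days held (17 Nov – 31 Dec 2018): 45 out of 365
Tax = €912,000 × 4% × 45/365 = €4,497.5342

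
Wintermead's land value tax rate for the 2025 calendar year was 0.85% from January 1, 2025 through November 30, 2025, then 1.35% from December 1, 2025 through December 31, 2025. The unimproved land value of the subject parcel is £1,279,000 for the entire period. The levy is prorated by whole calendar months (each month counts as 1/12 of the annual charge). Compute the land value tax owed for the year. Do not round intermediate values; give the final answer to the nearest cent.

£11,404.42

January 1 – November 30, 2025: 11 months at 0.85% → £1,279,000 × 0.85% × 11/12 = £9,965.5417
December 1 – December 31, 2025: 1 month at 1.35% → £1,279,000 × 1.35% × 1/12 = £1,438.8750
Total = £11,404.4167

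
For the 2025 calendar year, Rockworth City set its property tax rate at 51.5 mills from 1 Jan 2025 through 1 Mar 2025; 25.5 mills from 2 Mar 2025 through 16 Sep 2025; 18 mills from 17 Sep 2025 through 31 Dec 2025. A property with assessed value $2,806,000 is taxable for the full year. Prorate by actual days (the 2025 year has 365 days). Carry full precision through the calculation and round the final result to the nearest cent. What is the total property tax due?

$77,434.07

1 Jan – 1 Mar 2025: 60 days at 51.5 mills → $2,806,000 × 5.15% × 60/365 = $23,754.9041
2 Mar – 16 Sep 2025: 199 days at 25.5 mills → $2,806,000 × 2.55% × 199/365 = $39,011.0877
17 Sep – 31 Dec 2025: 106 days at 18 mills → $2,806,000 × 1.8% × 106/365 = $14,668.0767
Total = $77,434.0685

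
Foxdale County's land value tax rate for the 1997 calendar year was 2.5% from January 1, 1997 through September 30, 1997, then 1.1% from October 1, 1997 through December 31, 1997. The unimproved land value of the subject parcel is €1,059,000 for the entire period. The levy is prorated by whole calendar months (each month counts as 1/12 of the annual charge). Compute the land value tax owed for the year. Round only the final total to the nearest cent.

January 1 – September 30, 1997: 9 months at 2.5% → €1,059,000 × 2.5% × 9/12 = €19,856.2500
October 1 – December 31, 1997: 3 months at 1.1% → €1,059,000 × 1.1% × 3/12 = €2,912.2500
Total = €22,768.5000

€22,768.50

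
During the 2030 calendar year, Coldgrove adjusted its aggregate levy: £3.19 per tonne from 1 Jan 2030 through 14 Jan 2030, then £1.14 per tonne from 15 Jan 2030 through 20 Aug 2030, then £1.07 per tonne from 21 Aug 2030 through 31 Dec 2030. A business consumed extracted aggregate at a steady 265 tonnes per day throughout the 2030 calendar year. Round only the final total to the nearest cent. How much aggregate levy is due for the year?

1 Jan – 14 Jan 2030: 14 days × 265 tonnes/day = 3,710 tonnes at £3.19/tonne → £11834.90
15 Jan – 20 Aug 2030: 218 days × 265 tonnes/day = 57,770 tonnes at £1.14/tonne → £65857.80
21 Aug – 31 Dec 2030: 133 days × 265 tonnes/day = 35,245 tonnes at £1.07/tonne → £37712.15

£115404.85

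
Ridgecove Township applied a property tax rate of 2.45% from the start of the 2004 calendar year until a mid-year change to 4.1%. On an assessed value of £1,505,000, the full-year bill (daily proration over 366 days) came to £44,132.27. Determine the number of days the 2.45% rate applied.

259 days

Let d = days at the first rate; then 366 − d days at the second rate.
£1,505,000 × [2.45%·d + 4.1%·(366−d)] / 366 = £44,132.27
Solving gives d = 259, so the new rate took effect on 16 Sep 2004.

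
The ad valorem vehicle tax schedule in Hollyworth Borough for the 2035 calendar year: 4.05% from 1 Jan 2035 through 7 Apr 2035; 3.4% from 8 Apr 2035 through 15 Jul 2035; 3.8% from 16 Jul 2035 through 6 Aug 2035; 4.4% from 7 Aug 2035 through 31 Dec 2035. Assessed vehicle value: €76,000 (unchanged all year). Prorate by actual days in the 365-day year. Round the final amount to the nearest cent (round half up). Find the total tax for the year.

1 Jan – 7 Apr 2035: 97 days at 4.05% → €76,000 × 4.05% × 97/365 = €817.9890
8 Apr – 15 Jul 2035: 99 days at 3.4% → €76,000 × 3.4% × 99/365 = €700.8658
16 Jul – 6 Aug 2035: 22 days at 3.8% → €76,000 × 3.8% × 22/365 = €174.0712
7 Aug – 31 Dec 2035: 147 days at 4.4% → €76,000 × 4.4% × 147/365 = €1,346.7616
Total = €3,039.6877

€3,039.69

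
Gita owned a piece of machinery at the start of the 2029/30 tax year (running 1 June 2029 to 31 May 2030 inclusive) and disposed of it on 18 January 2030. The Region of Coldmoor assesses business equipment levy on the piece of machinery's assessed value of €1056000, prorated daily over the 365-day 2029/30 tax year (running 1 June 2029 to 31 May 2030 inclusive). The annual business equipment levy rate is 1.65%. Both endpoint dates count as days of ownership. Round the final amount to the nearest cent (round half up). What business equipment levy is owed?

€11074.98

Days held (1 June 2029 – 18 January 2030): 232 out of 365
Tax = €1056000 × 1.65% × 232/365 = €11074.9808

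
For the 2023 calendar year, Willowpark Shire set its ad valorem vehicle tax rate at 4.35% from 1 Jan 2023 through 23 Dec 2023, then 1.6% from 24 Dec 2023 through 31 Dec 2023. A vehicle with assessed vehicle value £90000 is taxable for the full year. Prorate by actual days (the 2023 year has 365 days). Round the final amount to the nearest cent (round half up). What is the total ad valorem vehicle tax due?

1 Jan – 23 Dec 2023: 357 days at 4.35% → £90000 × 4.35% × 357/365 = £3829.1918
24 Dec – 31 Dec 2023: 8 days at 1.6% → £90000 × 1.6% × 8/365 = £31.5616
Total = £3860.7534

£3860.75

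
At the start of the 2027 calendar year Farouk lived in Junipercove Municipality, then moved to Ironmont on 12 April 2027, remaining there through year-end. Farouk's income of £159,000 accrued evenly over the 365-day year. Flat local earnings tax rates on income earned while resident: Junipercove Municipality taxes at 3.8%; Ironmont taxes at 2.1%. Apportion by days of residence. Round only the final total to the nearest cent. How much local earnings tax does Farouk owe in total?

£4,086.95

Junipercove Municipality, 1 January – 11 April 2027: 101 days → £159,000 × 3.8% × 101/365 = £1,671.8959
Ironmont, 12 April – 31 December 2027: 264 days → £159,000 × 2.1% × 264/365 = £2,415.0575
Total = £4,086.9534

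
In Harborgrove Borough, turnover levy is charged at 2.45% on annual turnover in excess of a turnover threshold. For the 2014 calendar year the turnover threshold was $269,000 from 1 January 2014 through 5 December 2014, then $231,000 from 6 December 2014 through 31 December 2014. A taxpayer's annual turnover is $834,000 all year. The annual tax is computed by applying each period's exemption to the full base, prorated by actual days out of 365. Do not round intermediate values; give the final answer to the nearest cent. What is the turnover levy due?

1 January – 5 December 2014: 339 days, exemption $269,000 → ($834,000 − $269,000) × 2.45% × 339/365 = $12,856.4589
6 December – 31 December 2014: 26 days, exemption $231,000 → ($834,000 − $231,000) × 2.45% × 26/365 = $1,052.3589
Total = $13,908.8178

$13,908.82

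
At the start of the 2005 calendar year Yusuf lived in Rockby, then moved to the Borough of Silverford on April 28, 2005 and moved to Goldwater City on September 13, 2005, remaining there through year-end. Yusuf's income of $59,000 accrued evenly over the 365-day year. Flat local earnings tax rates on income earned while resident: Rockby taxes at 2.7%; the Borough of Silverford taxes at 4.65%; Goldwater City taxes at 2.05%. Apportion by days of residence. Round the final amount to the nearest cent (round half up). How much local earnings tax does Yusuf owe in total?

$1,912.41

Rockby, January 1 – April 27, 2005: 117 days → $59,000 × 2.7% × 117/365 = $510.6329
The Borough of Silverford, April 28 – September 12, 2005: 138 days → $59,000 × 4.65% × 138/365 = $1,037.2685
Goldwater City, September 13 – December 31, 2005: 110 days → $59,000 × 2.05% × 110/365 = $364.5068
Total = $1,912.4082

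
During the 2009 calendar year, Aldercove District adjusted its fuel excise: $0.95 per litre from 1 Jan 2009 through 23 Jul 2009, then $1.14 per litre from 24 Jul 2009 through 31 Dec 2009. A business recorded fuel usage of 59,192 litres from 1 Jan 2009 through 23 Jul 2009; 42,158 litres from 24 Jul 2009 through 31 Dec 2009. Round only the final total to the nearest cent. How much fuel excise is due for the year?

$104,292.52

1 Jan – 23 Jul 2009: 59,192 litres at $0.95/litre → $56,232.40
24 Jul – 31 Dec 2009: 42,158 litres at $1.14/litre → $48,060.12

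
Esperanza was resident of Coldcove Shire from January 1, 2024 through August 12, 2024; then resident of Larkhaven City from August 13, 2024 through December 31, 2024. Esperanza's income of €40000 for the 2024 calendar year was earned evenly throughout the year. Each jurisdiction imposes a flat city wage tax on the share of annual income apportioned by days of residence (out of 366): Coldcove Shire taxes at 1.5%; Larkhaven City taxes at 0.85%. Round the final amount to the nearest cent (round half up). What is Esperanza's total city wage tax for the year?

€499.84

Coldcove Shire, January 1 – August 12, 2024: 225 days → €40000 × 1.5% × 225/366 = €368.8525
Larkhaven City, August 13 – December 31, 2024: 141 days → €40000 × 0.85% × 141/366 = €130.9836
Total = €499.8361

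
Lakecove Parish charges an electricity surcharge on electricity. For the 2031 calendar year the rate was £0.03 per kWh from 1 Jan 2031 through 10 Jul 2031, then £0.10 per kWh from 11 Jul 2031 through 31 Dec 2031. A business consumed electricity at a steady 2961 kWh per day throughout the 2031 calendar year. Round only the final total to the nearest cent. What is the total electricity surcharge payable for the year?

£68487.93

1 Jan – 10 Jul 2031: 191 days × 2961 kWh/day = 565,551 kWh at £0.03/kWh → £16966.53
11 Jul – 31 Dec 2031: 174 days × 2961 kWh/day = 515,214 kWh at £0.10/kWh → £51521.40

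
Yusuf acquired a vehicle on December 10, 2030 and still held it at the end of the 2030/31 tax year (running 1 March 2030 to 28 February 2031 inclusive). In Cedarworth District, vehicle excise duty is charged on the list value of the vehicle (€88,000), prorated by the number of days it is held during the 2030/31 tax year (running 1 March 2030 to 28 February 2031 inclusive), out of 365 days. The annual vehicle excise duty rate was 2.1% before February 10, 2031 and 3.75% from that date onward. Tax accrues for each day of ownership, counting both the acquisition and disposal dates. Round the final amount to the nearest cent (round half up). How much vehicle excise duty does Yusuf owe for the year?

€485.69

December 10, 2030 – February 9, 2031: 62 days at 2.1% → €88,000 × 2.1% × 62/365 = €313.9068
February 10 – February 28, 2031: 19 days at 3.75% → €88,000 × 3.75% × 19/365 = €171.7808
Total = €485.6877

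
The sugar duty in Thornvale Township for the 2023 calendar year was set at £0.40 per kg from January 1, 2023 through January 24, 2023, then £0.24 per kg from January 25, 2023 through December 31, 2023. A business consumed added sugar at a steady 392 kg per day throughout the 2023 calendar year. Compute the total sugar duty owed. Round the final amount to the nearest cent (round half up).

£35844.48

January 1 – January 24, 2023: 24 days × 392 kg/day = 9,408 kg at £0.40/kg → £3763.20
January 25 – December 31, 2023: 341 days × 392 kg/day = 133,672 kg at £0.24/kg → £32081.28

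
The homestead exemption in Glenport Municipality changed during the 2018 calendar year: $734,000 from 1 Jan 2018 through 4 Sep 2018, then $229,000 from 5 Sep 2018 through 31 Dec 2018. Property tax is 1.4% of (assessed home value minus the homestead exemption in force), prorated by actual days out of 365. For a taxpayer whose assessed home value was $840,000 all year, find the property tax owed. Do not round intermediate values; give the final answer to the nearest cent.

$3,769.64

1 Jan – 4 Sep 2018: 247 days, exemption $734,000 → ($840,000 − $734,000) × 1.4% × 247/365 = $1,004.2411
5 Sep – 31 Dec 2018: 118 days, exemption $229,000 → ($840,000 − $229,000) × 1.4% × 118/365 = $2,765.4027
Total = $3,769.6438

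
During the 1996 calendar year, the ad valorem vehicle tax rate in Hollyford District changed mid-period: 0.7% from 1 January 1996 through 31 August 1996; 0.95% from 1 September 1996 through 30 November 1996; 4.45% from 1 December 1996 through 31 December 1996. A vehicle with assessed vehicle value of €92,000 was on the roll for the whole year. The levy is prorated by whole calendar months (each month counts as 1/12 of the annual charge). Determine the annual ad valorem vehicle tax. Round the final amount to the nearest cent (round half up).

1 January – 31 August 1996: 8 months at 0.7% → €92,000 × 0.7% × 8/12 = €429.3333
1 September – 30 November 1996: 3 months at 0.95% → €92,000 × 0.95% × 3/12 = €218.5000
1 December – 31 December 1996: 1 month at 4.45% → €92,000 × 4.45% × 1/12 = €341.1667
Total = €989.0000

€989.00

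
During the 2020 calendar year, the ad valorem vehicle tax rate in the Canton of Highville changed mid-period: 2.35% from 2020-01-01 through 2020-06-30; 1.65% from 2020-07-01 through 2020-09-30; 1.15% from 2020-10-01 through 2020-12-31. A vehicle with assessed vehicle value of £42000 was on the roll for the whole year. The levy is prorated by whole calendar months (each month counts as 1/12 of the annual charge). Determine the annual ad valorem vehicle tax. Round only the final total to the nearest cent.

2020-01-01 to 2020-06-30: 6 months at 2.35% → £42000 × 2.35% × 6/12 = £493.5000
2020-07-01 to 2020-09-30: 3 months at 1.65% → £42000 × 1.65% × 3/12 = £173.2500
2020-10-01 to 2020-12-31: 3 months at 1.15% → £42000 × 1.15% × 3/12 = £120.7500
Total = £787.5000

£787.50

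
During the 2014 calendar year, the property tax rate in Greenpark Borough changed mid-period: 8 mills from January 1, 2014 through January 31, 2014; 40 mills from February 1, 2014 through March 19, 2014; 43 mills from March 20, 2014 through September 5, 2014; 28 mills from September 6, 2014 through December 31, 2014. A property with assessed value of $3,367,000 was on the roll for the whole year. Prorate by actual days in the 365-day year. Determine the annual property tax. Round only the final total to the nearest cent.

$117,282.30

January 1 – January 31, 2014: 31 days at 8 mills → $3,367,000 × 0.8% × 31/365 = $2,287.7151
February 1 – March 19, 2014: 47 days at 40 mills → $3,367,000 × 4% × 47/365 = $17,342.3562
March 20 – September 5, 2014: 170 days at 43 mills → $3,367,000 × 4.3% × 170/365 = $67,432.2466
September 6 – December 31, 2014: 117 days at 28 mills → $3,367,000 × 2.8% × 117/365 = $30,219.9781
Total = $117,282.2959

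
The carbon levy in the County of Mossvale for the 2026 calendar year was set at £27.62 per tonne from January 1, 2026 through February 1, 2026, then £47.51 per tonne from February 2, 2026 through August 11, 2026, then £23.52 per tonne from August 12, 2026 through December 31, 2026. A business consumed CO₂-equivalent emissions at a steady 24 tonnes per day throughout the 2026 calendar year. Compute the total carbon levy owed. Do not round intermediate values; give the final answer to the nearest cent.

January 1 – February 1, 2026: 32 days × 24 tonnes/day = 768 tonnes at £27.62/tonne → £21,212.16
February 2 – August 11, 2026: 191 days × 24 tonnes/day = 4,584 tonnes at £47.51/tonne → £217,785.84
August 12 – December 31, 2026: 142 days × 24 tonnes/day = 3,408 tonnes at £23.52/tonne → £80,156.16

£319,154.16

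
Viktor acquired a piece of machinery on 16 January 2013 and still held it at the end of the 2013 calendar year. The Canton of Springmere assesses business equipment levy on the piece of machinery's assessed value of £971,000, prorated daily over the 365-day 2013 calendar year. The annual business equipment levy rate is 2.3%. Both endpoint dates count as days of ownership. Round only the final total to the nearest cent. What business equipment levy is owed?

£21,415.21

Days held (16 January – 31 December 2013): 350 out of 365
Tax = £971,000 × 2.3% × 350/365 = £21,415.2055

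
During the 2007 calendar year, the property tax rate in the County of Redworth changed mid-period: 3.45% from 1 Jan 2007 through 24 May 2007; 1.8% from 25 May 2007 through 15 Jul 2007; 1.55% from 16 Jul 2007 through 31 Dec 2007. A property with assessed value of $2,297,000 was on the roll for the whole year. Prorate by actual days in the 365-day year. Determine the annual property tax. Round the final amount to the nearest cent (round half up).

1 Jan – 24 May 2007: 144 days at 3.45% → $2,297,000 × 3.45% × 144/365 = $31,264.3726
25 May – 15 Jul 2007: 52 days at 1.8% → $2,297,000 × 1.8% × 52/365 = $5,890.3890
16 Jul – 31 Dec 2007: 169 days at 1.55% → $2,297,000 × 1.55% × 169/365 = $16,484.9082
Total = $53,639.6699

$53,639.67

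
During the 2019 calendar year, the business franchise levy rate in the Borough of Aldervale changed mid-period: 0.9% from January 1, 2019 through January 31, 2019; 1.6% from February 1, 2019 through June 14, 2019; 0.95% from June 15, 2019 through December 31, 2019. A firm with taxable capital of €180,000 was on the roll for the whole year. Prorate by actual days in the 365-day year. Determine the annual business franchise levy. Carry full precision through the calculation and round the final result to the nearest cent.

January 1 – January 31, 2019: 31 days at 0.9% → €180,000 × 0.9% × 31/365 = €137.5890
February 1 – June 14, 2019: 134 days at 1.6% → €180,000 × 1.6% × 134/365 = €1,057.3151
June 15 – December 31, 2019: 200 days at 0.95% → €180,000 × 0.95% × 200/365 = €936.9863
Total = €2,131.8904

€2,131.89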